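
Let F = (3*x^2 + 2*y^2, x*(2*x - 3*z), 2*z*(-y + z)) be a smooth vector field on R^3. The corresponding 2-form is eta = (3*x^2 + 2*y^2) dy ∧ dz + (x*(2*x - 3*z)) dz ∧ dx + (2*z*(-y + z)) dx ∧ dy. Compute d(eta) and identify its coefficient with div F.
d(eta) = (6*x - 2*y + 4*z) dx ∧ dy ∧ dz; div F = 6*x - 2*y + 4*z

For a 2-form in R^3 of the form above, applying d gives a 3-form with coefficient ∂P/∂x + ∂Q/∂y + ∂R/∂z:
  ∂P/∂x = 6*x
  ∂Q/∂y = 0
  ∂R/∂z = -2*y + 4*z
Sum = 6*x - 2*y + 4*z, which is exactly div F.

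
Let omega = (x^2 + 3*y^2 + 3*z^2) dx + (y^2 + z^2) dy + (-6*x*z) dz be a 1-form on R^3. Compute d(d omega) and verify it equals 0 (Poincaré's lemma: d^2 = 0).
d(d omega) = 0

Step 1: d omega = sum_{i<j} (∂f_j/∂x_i - ∂f_i/∂x_j) dx_i ∧ dx_j:
  coeff of dx ∧ dy: -6*y
  coeff of dx ∧ dz: -12*z
  coeff of dy ∧ dz: -2*z
Step 2: Apply d again to each 2-form coefficient. The only possible 3-form in R^3 is dx ∧ dy ∧ dz, with coefficient
  ∂(coeff of dy∧dz)/∂x - ∂(coeff of dx∧dz)/∂y + ∂(coeff of dx∧dy)/∂z
  = ∂/∂x (-2*z) - ∂/∂y (-12*z) + ∂/∂z (-6*y).
Each of these terms simplifies to sums of mixed partials that cancel in pairs. The result is 0 (by equality of mixed partials for smooth functions — Schwarz / Clairaut).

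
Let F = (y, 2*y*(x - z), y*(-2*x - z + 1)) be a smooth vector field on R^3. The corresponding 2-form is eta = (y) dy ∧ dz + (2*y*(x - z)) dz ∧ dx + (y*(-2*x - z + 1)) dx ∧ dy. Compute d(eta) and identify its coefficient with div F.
d(eta) = (2*x - y - 2*z) dx ∧ dy ∧ dz; div F = 2*x - y - 2*z

For a 2-form in R^3 of the form above, applying d gives a 3-form with coefficient ∂P/∂x + ∂Q/∂y + ∂R/∂z:
  ∂P/∂x = 0
  ∂Q/∂y = 2*x - 2*z
  ∂R/∂z = -y
Sum = 2*x - y - 2*z, which is exactly div F.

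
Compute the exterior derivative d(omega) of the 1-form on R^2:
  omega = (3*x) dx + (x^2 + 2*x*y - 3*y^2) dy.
d(omega) = (2*x + 2*y) dx ∧ dy

For a 1-form omega = sum_i f_i dx_i, the exterior derivative is
  d(omega) = sum_{i < j} (∂f_j/∂x_i - ∂f_i/∂x_j) dx_i ∧ dx_j.
  coefficient of dx ∧ dy: ∂f_2/∂x - ∂f_1/∂y = ∂(x^2 + 2*x*y - 3*y^2)/∂x - ∂(3*x)/∂y = 2*x + 2*y
Assembling: d(omega) = (2*x + 2*y) dx ∧ dy.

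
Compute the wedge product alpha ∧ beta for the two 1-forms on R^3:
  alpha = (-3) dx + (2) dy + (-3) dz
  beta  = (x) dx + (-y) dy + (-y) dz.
alpha ∧ beta = (-2*x + 3*y) dx ∧ dy + (3*x + 3*y) dx ∧ dz + (-5*y) dy ∧ dz

Distribute the wedge, using dx_i ∧ dx_j = -dx_j ∧ dx_i and dx_i ∧ dx_i = 0. For each pair (i, j) with i < j, the coefficient of dx_i ∧ dx_j in alpha ∧ beta is (alpha_i * beta_j - alpha_j * beta_i). Collecting: alpha ∧ beta = (-2*x + 3*y) dx ∧ dy + (3*x + 3*y) dx ∧ dz + (-5*y) dy ∧ dz.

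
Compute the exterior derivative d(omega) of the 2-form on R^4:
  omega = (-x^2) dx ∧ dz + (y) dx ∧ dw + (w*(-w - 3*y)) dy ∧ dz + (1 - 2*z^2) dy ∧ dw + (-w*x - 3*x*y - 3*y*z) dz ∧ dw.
d(omega) = (-1) dx ∧ dy ∧ dw + (-2*w - 3*x - 3*y + z) dy ∧ dz ∧ dw + (-w - 3*y) dx ∧ dz ∧ dw

For a 2-form omega = sum_{i<j} g_{ij} dx_i ∧ dx_j, the exterior derivative is
  d(omega) = sum_{i<j} d(g_{ij}) ∧ dx_i ∧ dx_j = sum_{i<j, k} (∂g_{ij}/∂x_k) dx_k ∧ dx_i ∧ dx_j.
Expand each term, using dx_k ∧ dx_i ∧ dx_j = sgn(permutation) dx_{(a)} ∧ dx_{(b)} ∧ dx_{(c)} with (a < b < c) sorted:
  d(y) includes (∂/∂y)(y) dy = (1) dy, which multiplied by dx ∧ dw gives (-1) dx ∧ dy ∧ dw
  d(w*(-w - 3*y)) includes (∂/∂w)(w*(-w - 3*y)) dw = (-2*w - 3*y) dw, which multiplied by dy ∧ dz gives (-2*w - 3*y) dy ∧ dz ∧ dw
  d(1 - 2*z^2) includes (∂/∂z)(1 - 2*z^2) dz = (-4*z) dz, which multiplied by dy ∧ dw gives (4*z) dy ∧ dz ∧ dw
  d(-w*x - 3*x*y - 3*y*z) includes (∂/∂x)(-w*x - 3*x*y - 3*y*z) dx = (-w - 3*y) dx, which multiplied by dz ∧ dw gives (-w - 3*y) dx ∧ dz ∧ dw
  d(-w*x - 3*x*y - 3*y*z) includes (∂/∂y)(-w*x - 3*x*y - 3*y*z) dy = (-3*x - 3*z) dy, which multiplied by dz ∧ dw gives (-3*x - 3*z) dy ∧ dz ∧ dw
Collecting like 3-forms: d(omega) = (-1) dx ∧ dy ∧ dw + (-2*w - 3*x - 3*y + z) dy ∧ dz ∧ dw + (-w - 3*y) dx ∧ dz ∧ dw.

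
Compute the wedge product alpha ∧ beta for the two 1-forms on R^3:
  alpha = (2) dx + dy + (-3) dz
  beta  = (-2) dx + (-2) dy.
alpha ∧ beta = (-2) dx ∧ dy + (-6) dx ∧ dz + (-6) dy ∧ dz

Distribute the wedge, using dx_i ∧ dx_j = -dx_j ∧ dx_i and dx_i ∧ dx_i = 0. For each pair (i, j) with i < j, the coefficient of dx_i ∧ dx_j in alpha ∧ beta is (alpha_i * beta_j - alpha_j * beta_i). Collecting: alpha ∧ beta = (-2) dx ∧ dy + (-6) dx ∧ dz + (-6) dy ∧ dz.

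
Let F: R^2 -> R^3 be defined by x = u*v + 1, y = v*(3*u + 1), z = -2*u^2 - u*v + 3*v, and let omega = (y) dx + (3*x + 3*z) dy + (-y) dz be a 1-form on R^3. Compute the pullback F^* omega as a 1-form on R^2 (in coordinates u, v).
F^* omega = (v*(-6*u^2 + 6*u*v + 4*u + 29*v + 9)) du + (-18*u^3 + 6*u^2*v - 6*u^2 + 20*u*v + 9*u + 6*v + 3) dv

Using F^*(f dg) = (f ∘ F) d(g ∘ F), substitute each coordinate x_i by F_i(u, v) in f_i, and replace dx_i by d F_i = (∂F_i/∂u) du + (∂F_i/∂v) dv.
  For the x component: f_1(F) = v*(3*u + 1); d F_1 = (v) du + (u) dv
  For the y component: f_2(F) = -6*u^2 + 9*v + 3; d F_2 = (3*v) du + (3*u + 1) dv
  For the z component: f_3(F) = v*(-3*u - 1); d F_3 = (-4*u - v) du + (3 - u) dv
Combining and collecting du, dv coefficients:
  coeff of du: v*(-6*u^2 + 6*u*v + 4*u + 29*v + 9)
  coeff of dv: -18*u^3 + 6*u^2*v - 6*u^2 + 20*u*v + 9*u + 6*v + 3
F^* omega = (v*(-6*u^2 + 6*u*v + 4*u + 29*v + 9)) du + (-18*u^3 + 6*u^2*v - 6*u^2 + 20*u*v + 9*u + 6*v + 3) dv.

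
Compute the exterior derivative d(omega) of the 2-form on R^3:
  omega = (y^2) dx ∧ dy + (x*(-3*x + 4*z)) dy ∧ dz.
d(omega) = (-6*x + 4*z) dx ∧ dy ∧ dz

For a 2-form omega = sum_{i<j} g_{ij} dx_i ∧ dx_j, the exterior derivative is
  d(omega) = sum_{i<j} d(g_{ij}) ∧ dx_i ∧ dx_j = sum_{i<j, k} (∂g_{ij}/∂x_k) dx_k ∧ dx_i ∧ dx_j.
Expand each term, using dx_k ∧ dx_i ∧ dx_j = sgn(permutation) dx_{(a)} ∧ dx_{(b)} ∧ dx_{(c)} with (a < b < c) sorted:
  d(x*(-3*x + 4*z)) includes (∂/∂x)(x*(-3*x + 4*z)) dx = (-6*x + 4*z) dx, which multiplied by dy ∧ dz gives (-6*x + 4*z) dx ∧ dy ∧ dz
Collecting like 3-forms: d(omega) = (-6*x + 4*z) dx ∧ dy ∧ dz.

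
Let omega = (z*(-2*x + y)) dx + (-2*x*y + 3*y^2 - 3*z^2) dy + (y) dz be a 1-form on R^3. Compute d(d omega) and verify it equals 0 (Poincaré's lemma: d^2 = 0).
d(d omega) = 0

Step 1: d omega = sum_{i<j} (∂f_j/∂x_i - ∂f_i/∂x_j) dx_i ∧ dx_j:
  coeff of dx ∧ dy: -2*y - z
  coeff of dx ∧ dz: 2*x - y
  coeff of dy ∧ dz: 6*z + 1
Step 2: Apply d again to each 2-form coefficient. The only possible 3-form in R^3 is dx ∧ dy ∧ dz, with coefficient
  ∂(coeff of dy∧dz)/∂x - ∂(coeff of dx∧dz)/∂y + ∂(coeff of dx∧dy)/∂z
  = ∂/∂x (6*z + 1) - ∂/∂y (2*x - y) + ∂/∂z (-2*y - z).
Each of these terms simplifies to sums of mixed partials that cancel in pairs. The result is 0 (by equality of mixed partials for smooth functions — Schwarz / Clairaut).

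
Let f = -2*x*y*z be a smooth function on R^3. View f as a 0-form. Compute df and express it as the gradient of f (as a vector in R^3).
df = (-2*y*z) dx + (-2*x*z) dy + (-2*x*y) dz; grad f = (-2*y*z, -2*x*z, -2*x*y)

For a 0-form f, d f = (∂f/∂x) dx + (∂f/∂y) dy + (∂f/∂z) dz. The components of the vector representation are exactly the entries of grad f in Cartesian coordinates:
  ∂f/∂x = -2*y*z
  ∂f/∂y = -2*x*z
  ∂f/∂z = -2*x*y.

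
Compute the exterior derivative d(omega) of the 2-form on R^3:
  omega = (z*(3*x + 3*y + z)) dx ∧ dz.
d(omega) = (-3*z) dx ∧ dy ∧ dz

For a 2-form omega = sum_{i<j} g_{ij} dx_i ∧ dx_j, the exterior derivative is
  d(omega) = sum_{i<j} d(g_{ij}) ∧ dx_i ∧ dx_j = sum_{i<j, k} (∂g_{ij}/∂x_k) dx_k ∧ dx_i ∧ dx_j.
Expand each term, using dx_k ∧ dx_i ∧ dx_j = sgn(permutation) dx_{(a)} ∧ dx_{(b)} ∧ dx_{(c)} with (a < b < c) sorted:
  d(z*(3*x + 3*y + z)) includes (∂/∂y)(z*(3*x + 3*y + z)) dy = (3*z) dy, which multiplied by dx ∧ dz gives (-3*z) dx ∧ dy ∧ dz
Collecting like 3-forms: d(omega) = (-3*z) dx ∧ dy ∧ dz.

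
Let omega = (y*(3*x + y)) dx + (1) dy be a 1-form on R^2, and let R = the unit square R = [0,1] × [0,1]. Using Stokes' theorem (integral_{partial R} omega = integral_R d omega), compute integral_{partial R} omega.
integral_(partial R) omega = -5/2

Stokes: integral_partial_R omega = integral_R d omega with d omega = (∂Q/∂x - ∂P/∂y) dx ∧ dy.
  ∂Q/∂x = 0
  ∂P/∂y = 3*x + 2*y
  integrand = ∂Q/∂x - ∂P/∂y = -3*x - 2*y.
Integrating over R: integral_0^1 integral_0^1 (-3*x - 2*y) dx dy = -5/2.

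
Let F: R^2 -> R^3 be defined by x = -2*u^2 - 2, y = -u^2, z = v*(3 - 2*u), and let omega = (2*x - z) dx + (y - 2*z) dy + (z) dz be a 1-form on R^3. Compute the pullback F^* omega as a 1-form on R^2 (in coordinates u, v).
F^* omega = (18*u^3 - 16*u^2*v + 4*u*v^2 + 24*u*v + 16*u - 6*v^2) du + (v*(4*u^2 - 12*u + 9)) dv

Using F^*(f dg) = (f ∘ F) d(g ∘ F), substitute each coordinate x_i by F_i(u, v) in f_i, and replace dx_i by d F_i = (∂F_i/∂u) du + (∂F_i/∂v) dv.
  For the x component: f_1(F) = -4*u^2 + 2*u*v - 3*v - 4; d F_1 = (-4*u) du + (0) dv
  For the y component: f_2(F) = -u^2 + 4*u*v - 6*v; d F_2 = (-2*u) du + (0) dv
  For the z component: f_3(F) = v*(3 - 2*u); d F_3 = (-2*v) du + (3 - 2*u) dv
Combining and collecting du, dv coefficients:
  coeff of du: 18*u^3 - 16*u^2*v + 4*u*v^2 + 24*u*v + 16*u - 6*v^2
  coeff of dv: v*(4*u^2 - 12*u + 9)
F^* omega = (18*u^3 - 16*u^2*v + 4*u*v^2 + 24*u*v + 16*u - 6*v^2) du + (v*(4*u^2 - 12*u + 9)) dv.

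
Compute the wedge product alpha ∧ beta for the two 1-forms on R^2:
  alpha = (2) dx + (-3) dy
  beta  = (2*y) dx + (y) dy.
alpha ∧ beta = (8*y) dx ∧ dy

Distribute the wedge, using dx_i ∧ dx_j = -dx_j ∧ dx_i and dx_i ∧ dx_i = 0. For each pair (i, j) with i < j, the coefficient of dx_i ∧ dx_j in alpha ∧ beta is (alpha_i * beta_j - alpha_j * beta_i). Collecting: alpha ∧ beta = (8*y) dx ∧ dy.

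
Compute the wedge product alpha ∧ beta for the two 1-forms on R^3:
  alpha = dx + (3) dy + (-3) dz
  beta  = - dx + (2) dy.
alpha ∧ beta = (5) dx ∧ dy + (-3) dx ∧ dz + (6) dy ∧ dz

Distribute the wedge, using dx_i ∧ dx_j = -dx_j ∧ dx_i and dx_i ∧ dx_i = 0. For each pair (i, j) with i < j, the coefficient of dx_i ∧ dx_j in alpha ∧ beta is (alpha_i * beta_j - alpha_j * beta_i). Collecting: alpha ∧ beta = (5) dx ∧ dy + (-3) dx ∧ dz + (6) dy ∧ dz.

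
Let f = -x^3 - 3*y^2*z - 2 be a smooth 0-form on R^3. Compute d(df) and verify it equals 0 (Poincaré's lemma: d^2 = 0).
d(df) = 0

Step 1: df = sum_i (∂f/∂x_i) dx_i = (-3*x^2) dx + (-6*y*z) dy + (-3*y^2) dz.
Step 2: Apply d again. Using the 1-form formula, the coefficient of dx ∧ dy in d(df) is ∂^2 f/∂x ∂y - ∂^2 f/∂y ∂x = (0) - (0) = 0 (equality of mixed partials for smooth f).
Similarly for dx ∧ dz and dy ∧ dz — all coefficients vanish. So d(df) = 0.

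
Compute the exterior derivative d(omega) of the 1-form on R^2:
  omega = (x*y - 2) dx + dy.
d(omega) = (-x) dx ∧ dy

For a 1-form omega = sum_i f_i dx_i, the exterior derivative is
  d(omega) = sum_{i < j} (∂f_j/∂x_i - ∂f_i/∂x_j) dx_i ∧ dx_j.
  coefficient of dx ∧ dy: ∂f_2/∂x - ∂f_1/∂y = ∂(1)/∂x - ∂(x*y - 2)/∂y = -x
Assembling: d(omega) = (-x) dx ∧ dy.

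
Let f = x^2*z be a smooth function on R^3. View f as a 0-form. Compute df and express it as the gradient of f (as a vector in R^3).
df = (2*x*z) dx + (0) dy + (x^2) dz; grad f = (2*x*z, 0, x^2)

For a 0-form f, d f = (∂f/∂x) dx + (∂f/∂y) dy + (∂f/∂z) dz. The components of the vector representation are exactly the entries of grad f in Cartesian coordinates:
  ∂f/∂x = 2*x*z
  ∂f/∂y = 0
  ∂f/∂z = x^2.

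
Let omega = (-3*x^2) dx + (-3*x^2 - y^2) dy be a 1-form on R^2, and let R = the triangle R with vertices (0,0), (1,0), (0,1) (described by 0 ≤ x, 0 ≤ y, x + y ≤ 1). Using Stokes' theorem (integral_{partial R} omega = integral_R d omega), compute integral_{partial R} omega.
integral_(partial R) omega = -1

Stokes: integral_partial_R omega = integral_R d omega with d omega = (∂Q/∂x - ∂P/∂y) dx ∧ dy.
  ∂Q/∂x = -6*x
  ∂P/∂y = 0
  integrand = ∂Q/∂x - ∂P/∂y = -6*x.
Integrating over R: integral_0^1 integral_0^{1-x} (-6*x) dy dx = -1.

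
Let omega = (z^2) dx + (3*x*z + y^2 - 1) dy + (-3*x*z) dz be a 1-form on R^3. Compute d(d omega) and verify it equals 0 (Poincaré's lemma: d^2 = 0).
d(d omega) = 0

Step 1: d omega = sum_{i<j} (∂f_j/∂x_i - ∂f_i/∂x_j) dx_i ∧ dx_j:
  coeff of dx ∧ dy: 3*z
  coeff of dx ∧ dz: -5*z
  coeff of dy ∧ dz: -3*x
Step 2: Apply d again to each 2-form coefficient. The only possible 3-form in R^3 is dx ∧ dy ∧ dz, with coefficient
  ∂(coeff of dy∧dz)/∂x - ∂(coeff of dx∧dz)/∂y + ∂(coeff of dx∧dy)/∂z
  = ∂/∂x (-3*x) - ∂/∂y (-5*z) + ∂/∂z (3*z).
Each of these terms simplifies to sums of mixed partials that cancel in pairs. The result is 0 (by equality of mixed partials for smooth functions — Schwarz / Clairaut).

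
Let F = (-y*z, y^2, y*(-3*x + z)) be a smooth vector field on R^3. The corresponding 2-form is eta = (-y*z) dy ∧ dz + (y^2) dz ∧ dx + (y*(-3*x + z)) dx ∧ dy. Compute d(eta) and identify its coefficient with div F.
d(eta) = (3*y) dx ∧ dy ∧ dz; div F = 3*y

For a 2-form in R^3 of the form above, applying d gives a 3-form with coefficient ∂P/∂x + ∂Q/∂y + ∂R/∂z:
  ∂P/∂x = 0
  ∂Q/∂y = 2*y
  ∂R/∂z = y
Sum = 3*y, which is exactly div F.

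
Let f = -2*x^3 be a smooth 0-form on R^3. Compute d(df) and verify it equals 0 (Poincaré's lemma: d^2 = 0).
d(df) = 0

Step 1: df = sum_i (∂f/∂x_i) dx_i = (-6*x^2) dx + (0) dy + (0) dz.
Step 2: Apply d again. Using the 1-form formula, the coefficient of dx ∧ dy in d(df) is ∂^2 f/∂x ∂y - ∂^2 f/∂y ∂x = (0) - (0) = 0 (equality of mixed partials for smooth f).
Similarly for dx ∧ dz and dy ∧ dz — all coefficients vanish. So d(df) = 0.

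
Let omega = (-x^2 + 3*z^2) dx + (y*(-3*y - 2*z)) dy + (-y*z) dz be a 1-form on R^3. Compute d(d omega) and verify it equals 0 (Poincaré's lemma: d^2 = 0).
d(d omega) = 0

Step 1: d omega = sum_{i<j} (∂f_j/∂x_i - ∂f_i/∂x_j) dx_i ∧ dx_j:
  coeff of dx ∧ dy: 0
  coeff of dx ∧ dz: -6*z
  coeff of dy ∧ dz: 2*y - z
Step 2: Apply d again to each 2-form coefficient. The only possible 3-form in R^3 is dx ∧ dy ∧ dz, with coefficient
  ∂(coeff of dy∧dz)/∂x - ∂(coeff of dx∧dz)/∂y + ∂(coeff of dx∧dy)/∂z
  = ∂/∂x (2*y - z) - ∂/∂y (-6*z) + ∂/∂z (0).
Each of these terms simplifies to sums of mixed partials that cancel in pairs. The result is 0 (by equality of mixed partials for smooth functions — Schwarz / Clairaut).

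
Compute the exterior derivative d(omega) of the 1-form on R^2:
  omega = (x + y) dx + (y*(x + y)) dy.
d(omega) = (y - 1) dx ∧ dy

For a 1-form omega = sum_i f_i dx_i, the exterior derivative is
  d(omega) = sum_{i < j} (∂f_j/∂x_i - ∂f_i/∂x_j) dx_i ∧ dx_j.
  coefficient of dx ∧ dy: ∂f_2/∂x - ∂f_1/∂y = ∂(y*(x + y))/∂x - ∂(x + y)/∂y = y - 1
Assembling: d(omega) = (y - 1) dx ∧ dy.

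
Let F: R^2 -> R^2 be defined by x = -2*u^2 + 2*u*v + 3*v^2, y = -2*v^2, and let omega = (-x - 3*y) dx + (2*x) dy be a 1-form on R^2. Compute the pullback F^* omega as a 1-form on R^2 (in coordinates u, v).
F^* omega = (-8*u^3 + 12*u^2*v - 16*u*v^2 + 6*v^3) du + (4*u^3 + 24*u^2*v - 22*u*v^2 - 6*v^3) dv

Using F^*(f dg) = (f ∘ F) d(g ∘ F), substitute each coordinate x_i by F_i(u, v) in f_i, and replace dx_i by d F_i = (∂F_i/∂u) du + (∂F_i/∂v) dv.
  For the x component: f_1(F) = 2*u^2 - 2*u*v + 3*v^2; d F_1 = (-4*u + 2*v) du + (2*u + 6*v) dv
  For the y component: f_2(F) = -4*u^2 + 4*u*v + 6*v^2; d F_2 = (0) du + (-4*v) dv
Combining and collecting du, dv coefficients:
  coeff of du: -8*u^3 + 12*u^2*v - 16*u*v^2 + 6*v^3
  coeff of dv: 4*u^3 + 24*u^2*v - 22*u*v^2 - 6*v^3
F^* omega = (-8*u^3 + 12*u^2*v - 16*u*v^2 + 6*v^3) du + (4*u^3 + 24*u^2*v - 22*u*v^2 - 6*v^3) dv.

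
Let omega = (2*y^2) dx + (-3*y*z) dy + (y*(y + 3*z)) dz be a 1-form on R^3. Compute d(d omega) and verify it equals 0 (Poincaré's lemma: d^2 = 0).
d(d omega) = 0

Step 1: d omega = sum_{i<j} (∂f_j/∂x_i - ∂f_i/∂x_j) dx_i ∧ dx_j:
  coeff of dx ∧ dy: -4*y
  coeff of dx ∧ dz: 0
  coeff of dy ∧ dz: 5*y + 3*z
Step 2: Apply d again to each 2-form coefficient. The only possible 3-form in R^3 is dx ∧ dy ∧ dz, with coefficient
  ∂(coeff of dy∧dz)/∂x - ∂(coeff of dx∧dz)/∂y + ∂(coeff of dx∧dy)/∂z
  = ∂/∂x (5*y + 3*z) - ∂/∂y (0) + ∂/∂z (-4*y).
Each of these terms simplifies to sums of mixed partials that cancel in pairs. The result is 0 (by equality of mixed partials for smooth functions — Schwarz / Clairaut).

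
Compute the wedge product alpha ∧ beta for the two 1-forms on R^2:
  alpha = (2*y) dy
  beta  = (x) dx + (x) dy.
alpha ∧ beta = (-2*x*y) dx ∧ dy

Distribute the wedge, using dx_i ∧ dx_j = -dx_j ∧ dx_i and dx_i ∧ dx_i = 0. For each pair (i, j) with i < j, the coefficient of dx_i ∧ dx_j in alpha ∧ beta is (alpha_i * beta_j - alpha_j * beta_i). Collecting: alpha ∧ beta = (-2*x*y) dx ∧ dy.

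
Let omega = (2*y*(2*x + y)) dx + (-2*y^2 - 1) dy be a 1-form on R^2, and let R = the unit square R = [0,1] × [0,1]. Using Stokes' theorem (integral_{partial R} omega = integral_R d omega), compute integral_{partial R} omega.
integral_(partial R) omega = -4

Stokes: integral_partial_R omega = integral_R d omega with d omega = (∂Q/∂x - ∂P/∂y) dx ∧ dy.
  ∂Q/∂x = 0
  ∂P/∂y = 4*x + 4*y
  integrand = ∂Q/∂x - ∂P/∂y = -4*x - 4*y.
Integrating over R: integral_0^1 integral_0^1 (-4*x - 4*y) dx dy = -4.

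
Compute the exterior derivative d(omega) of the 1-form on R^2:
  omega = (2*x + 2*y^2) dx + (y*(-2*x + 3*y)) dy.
d(omega) = (-6*y) dx ∧ dy

For a 1-form omega = sum_i f_i dx_i, the exterior derivative is
  d(omega) = sum_{i < j} (∂f_j/∂x_i - ∂f_i/∂x_j) dx_i ∧ dx_j.
  coefficient of dx ∧ dy: ∂f_2/∂x - ∂f_1/∂y = ∂(y*(-2*x + 3*y))/∂x - ∂(2*x + 2*y^2)/∂y = -6*y
Assembling: d(omega) = (-6*y) dx ∧ dy.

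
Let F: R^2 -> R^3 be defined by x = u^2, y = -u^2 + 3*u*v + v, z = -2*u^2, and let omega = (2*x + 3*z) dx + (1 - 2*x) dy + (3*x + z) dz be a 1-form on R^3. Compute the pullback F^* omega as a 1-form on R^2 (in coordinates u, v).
F^* omega = (-8*u^3 - 6*u^2*v - 2*u + 3*v) du + (-6*u^3 - 2*u^2 + 3*u + 1) dv

Using F^*(f dg) = (f ∘ F) d(g ∘ F), substitute each coordinate x_i by F_i(u, v) in f_i, and replace dx_i by d F_i = (∂F_i/∂u) du + (∂F_i/∂v) dv.
  For the x component: f_1(F) = -4*u^2; d F_1 = (2*u) du + (0) dv
  For the y component: f_2(F) = 1 - 2*u^2; d F_2 = (-2*u + 3*v) du + (3*u + 1) dv
  For the z component: f_3(F) = u^2; d F_3 = (-4*u) du + (0) dv
Combining and collecting du, dv coefficients:
  coeff of du: -8*u^3 - 6*u^2*v - 2*u + 3*v
  coeff of dv: -6*u^3 - 2*u^2 + 3*u + 1
F^* omega = (-8*u^3 - 6*u^2*v - 2*u + 3*v) du + (-6*u^3 - 2*u^2 + 3*u + 1) dv.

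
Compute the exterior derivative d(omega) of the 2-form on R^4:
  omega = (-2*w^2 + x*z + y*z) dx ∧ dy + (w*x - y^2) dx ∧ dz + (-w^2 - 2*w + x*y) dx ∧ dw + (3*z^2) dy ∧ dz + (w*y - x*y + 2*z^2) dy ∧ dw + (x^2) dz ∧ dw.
d(omega) = (x + 3*y) dx ∧ dy ∧ dz + (-4*w - x - y) dx ∧ dy ∧ dw + (3*x) dx ∧ dz ∧ dw + (-4*z) dy ∧ dz ∧ dw

For a 2-form omega = sum_{i<j} g_{ij} dx_i ∧ dx_j, the exterior derivative is
  d(omega) = sum_{i<j} d(g_{ij}) ∧ dx_i ∧ dx_j = sum_{i<j, k} (∂g_{ij}/∂x_k) dx_k ∧ dx_i ∧ dx_j.
Expand each term, using dx_k ∧ dx_i ∧ dx_j = sgn(permutation) dx_{(a)} ∧ dx_{(b)} ∧ dx_{(c)} with (a < b < c) sorted:
  d(-2*w^2 + x*z + y*z) includes (∂/∂z)(-2*w^2 + x*z + y*z) dz = (x + y) dz, which multiplied by dx ∧ dy gives (x + y) dx ∧ dy ∧ dz
  d(-2*w^2 + x*z + y*z) includes (∂/∂w)(-2*w^2 + x*z + y*z) dw = (-4*w) dw, which multiplied by dx ∧ dy gives (-4*w) dx ∧ dy ∧ dw
  d(w*x - y^2) includes (∂/∂y)(w*x - y^2) dy = (-2*y) dy, which multiplied by dx ∧ dz gives (2*y) dx ∧ dy ∧ dz
  d(w*x - y^2) includes (∂/∂w)(w*x - y^2) dw = (x) dw, which multiplied by dx ∧ dz gives (x) dx ∧ dz ∧ dw
  d(-w^2 - 2*w + x*y) includes (∂/∂y)(-w^2 - 2*w + x*y) dy = (x) dy, which multiplied by dx ∧ dw gives (-x) dx ∧ dy ∧ dw
  d(w*y - x*y + 2*z^2) includes (∂/∂x)(w*y - x*y + 2*z^2) dx = (-y) dx, which multiplied by dy ∧ dw gives (-y) dx ∧ dy ∧ dw
  d(w*y - x*y + 2*z^2) includes (∂/∂z)(w*y - x*y + 2*z^2) dz = (4*z) dz, which multiplied by dy ∧ dw gives (-4*z) dy ∧ dz ∧ dw
  d(x^2) includes (∂/∂x)(x^2) dx = (2*x) dx, which multiplied by dz ∧ dw gives (2*x) dx ∧ dz ∧ dw
Collecting like 3-forms: d(omega) = (x + 3*y) dx ∧ dy ∧ dz + (-4*w - x - y) dx ∧ dy ∧ dw + (3*x) dx ∧ dz ∧ dw + (-4*z) dy ∧ dz ∧ dw.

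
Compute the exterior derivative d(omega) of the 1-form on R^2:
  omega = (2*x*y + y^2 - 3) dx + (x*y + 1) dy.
d(omega) = (-2*x - y) dx ∧ dy

For a 1-form omega = sum_i f_i dx_i, the exterior derivative is
  d(omega) = sum_{i < j} (∂f_j/∂x_i - ∂f_i/∂x_j) dx_i ∧ dx_j.
  coefficient of dx ∧ dy: ∂f_2/∂x - ∂f_1/∂y = ∂(x*y + 1)/∂x - ∂(2*x*y + y^2 - 3)/∂y = -2*x - y
Assembling: d(omega) = (-2*x - y) dx ∧ dy.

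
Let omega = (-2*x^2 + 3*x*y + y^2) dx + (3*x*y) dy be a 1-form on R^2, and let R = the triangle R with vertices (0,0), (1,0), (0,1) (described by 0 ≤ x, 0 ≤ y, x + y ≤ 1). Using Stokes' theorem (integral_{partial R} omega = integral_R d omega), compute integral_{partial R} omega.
integral_(partial R) omega = -1/3

Stokes: integral_partial_R omega = integral_R d omega with d omega = (∂Q/∂x - ∂P/∂y) dx ∧ dy.
  ∂Q/∂x = 3*y
  ∂P/∂y = 3*x + 2*y
  integrand = ∂Q/∂x - ∂P/∂y = -3*x + y.
Integrating over R: integral_0^1 integral_0^{1-x} (-3*x + y) dy dx = -1/3.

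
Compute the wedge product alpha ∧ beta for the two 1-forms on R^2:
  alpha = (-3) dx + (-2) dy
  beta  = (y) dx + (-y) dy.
alpha ∧ beta = (5*y) dx ∧ dy

Distribute the wedge, using dx_i ∧ dx_j = -dx_j ∧ dx_i and dx_i ∧ dx_i = 0. For each pair (i, j) with i < j, the coefficient of dx_i ∧ dx_j in alpha ∧ beta is (alpha_i * beta_j - alpha_j * beta_i). Collecting: alpha ∧ beta = (5*y) dx ∧ dy.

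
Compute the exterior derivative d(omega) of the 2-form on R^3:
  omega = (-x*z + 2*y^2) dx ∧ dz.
d(omega) = (-4*y) dx ∧ dy ∧ dz

For a 2-form omega = sum_{i<j} g_{ij} dx_i ∧ dx_j, the exterior derivative is
  d(omega) = sum_{i<j} d(g_{ij}) ∧ dx_i ∧ dx_j = sum_{i<j, k} (∂g_{ij}/∂x_k) dx_k ∧ dx_i ∧ dx_j.
Expand each term, using dx_k ∧ dx_i ∧ dx_j = sgn(permutation) dx_{(a)} ∧ dx_{(b)} ∧ dx_{(c)} with (a < b < c) sorted:
  d(-x*z + 2*y^2) includes (∂/∂y)(-x*z + 2*y^2) dy = (4*y) dy, which multiplied by dx ∧ dz gives (-4*y) dx ∧ dy ∧ dz
Collecting like 3-forms: d(omega) = (-4*y) dx ∧ dy ∧ dz.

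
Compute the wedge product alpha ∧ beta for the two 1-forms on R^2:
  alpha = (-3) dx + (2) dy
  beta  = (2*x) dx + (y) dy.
alpha ∧ beta = (-4*x - 3*y) dx ∧ dy

Distribute the wedge, using dx_i ∧ dx_j = -dx_j ∧ dx_i and dx_i ∧ dx_i = 0. For each pair (i, j) with i < j, the coefficient of dx_i ∧ dx_j in alpha ∧ beta is (alpha_i * beta_j - alpha_j * beta_i). Collecting: alpha ∧ beta = (-4*x - 3*y) dx ∧ dy.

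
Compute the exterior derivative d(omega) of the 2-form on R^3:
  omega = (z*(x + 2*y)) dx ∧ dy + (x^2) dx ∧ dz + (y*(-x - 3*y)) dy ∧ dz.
d(omega) = (x + y) dx ∧ dy ∧ dz

For a 2-form omega = sum_{i<j} g_{ij} dx_i ∧ dx_j, the exterior derivative is
  d(omega) = sum_{i<j} d(g_{ij}) ∧ dx_i ∧ dx_j = sum_{i<j, k} (∂g_{ij}/∂x_k) dx_k ∧ dx_i ∧ dx_j.
Expand each term, using dx_k ∧ dx_i ∧ dx_j = sgn(permutation) dx_{(a)} ∧ dx_{(b)} ∧ dx_{(c)} with (a < b < c) sorted:
  d(z*(x + 2*y)) includes (∂/∂z)(z*(x + 2*y)) dz = (x + 2*y) dz, which multiplied by dx ∧ dy gives (x + 2*y) dx ∧ dy ∧ dz
  d(y*(-x - 3*y)) includes (∂/∂x)(y*(-x - 3*y)) dx = (-y) dx, which multiplied by dy ∧ dz gives (-y) dx ∧ dy ∧ dz
Collecting like 3-forms: d(omega) = (x + y) dx ∧ dy ∧ dz.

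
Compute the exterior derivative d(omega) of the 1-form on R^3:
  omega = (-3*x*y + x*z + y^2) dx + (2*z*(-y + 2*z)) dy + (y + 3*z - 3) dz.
d(omega) = (3*x - 2*y) dx ∧ dy + (-x) dx ∧ dz + (2*y - 8*z + 1) dy ∧ dz

For a 1-form omega = sum_i f_i dx_i, the exterior derivative is
  d(omega) = sum_{i < j} (∂f_j/∂x_i - ∂f_i/∂x_j) dx_i ∧ dx_j.
  coefficient of dx ∧ dy: ∂f_2/∂x - ∂f_1/∂y = ∂(2*z*(-y + 2*z))/∂x - ∂(-3*x*y + x*z + y^2)/∂y = 3*x - 2*y
  coefficient of dx ∧ dz: ∂f_3/∂x - ∂f_1/∂z = ∂(y + 3*z - 3)/∂x - ∂(-3*x*y + x*z + y^2)/∂z = -x
  coefficient of dy ∧ dz: ∂f_3/∂y - ∂f_2/∂z = ∂(y + 3*z - 3)/∂y - ∂(2*z*(-y + 2*z))/∂z = 2*y - 8*z + 1
Assembling: d(omega) = (3*x - 2*y) dx ∧ dy + (-x) dx ∧ dz + (2*y - 8*z + 1) dy ∧ dz.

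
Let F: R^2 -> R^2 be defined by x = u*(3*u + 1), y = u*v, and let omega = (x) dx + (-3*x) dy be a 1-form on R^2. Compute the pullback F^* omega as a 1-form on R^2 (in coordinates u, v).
F^* omega = (u*(18*u^2 - 9*u*v + 9*u - 3*v + 1)) du + (u^2*(-9*u - 3)) dv

Using F^*(f dg) = (f ∘ F) d(g ∘ F), substitute each coordinate x_i by F_i(u, v) in f_i, and replace dx_i by d F_i = (∂F_i/∂u) du + (∂F_i/∂v) dv.
  For the x component: f_1(F) = u*(3*u + 1); d F_1 = (6*u + 1) du + (0) dv
  For the y component: f_2(F) = 3*u*(-3*u - 1); d F_2 = (v) du + (u) dv
Combining and collecting du, dv coefficients:
  coeff of du: u*(18*u^2 - 9*u*v + 9*u - 3*v + 1)
  coeff of dv: u^2*(-9*u - 3)
F^* omega = (u*(18*u^2 - 9*u*v + 9*u - 3*v + 1)) du + (u^2*(-9*u - 3)) dv.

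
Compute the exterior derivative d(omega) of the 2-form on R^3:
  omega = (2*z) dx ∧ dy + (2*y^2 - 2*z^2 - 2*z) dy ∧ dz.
d(omega) = (2) dx ∧ dy ∧ dz

For a 2-form omega = sum_{i<j} g_{ij} dx_i ∧ dx_j, the exterior derivative is
  d(omega) = sum_{i<j} d(g_{ij}) ∧ dx_i ∧ dx_j = sum_{i<j, k} (∂g_{ij}/∂x_k) dx_k ∧ dx_i ∧ dx_j.
Expand each term, using dx_k ∧ dx_i ∧ dx_j = sgn(permutation) dx_{(a)} ∧ dx_{(b)} ∧ dx_{(c)} with (a < b < c) sorted:
  d(2*z) includes (∂/∂z)(2*z) dz = (2) dz, which multiplied by dx ∧ dy gives (2) dx ∧ dy ∧ dz
Collecting like 3-forms: d(omega) = (2) dx ∧ dy ∧ dz.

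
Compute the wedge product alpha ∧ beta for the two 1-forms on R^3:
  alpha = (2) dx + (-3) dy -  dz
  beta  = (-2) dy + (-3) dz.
alpha ∧ beta = (-4) dx ∧ dy + (-6) dx ∧ dz + (7) dy ∧ dz

Distribute the wedge, using dx_i ∧ dx_j = -dx_j ∧ dx_i and dx_i ∧ dx_i = 0. For each pair (i, j) with i < j, the coefficient of dx_i ∧ dx_j in alpha ∧ beta is (alpha_i * beta_j - alpha_j * beta_i). Collecting: alpha ∧ beta = (-4) dx ∧ dy + (-6) dx ∧ dz + (7) dy ∧ dz.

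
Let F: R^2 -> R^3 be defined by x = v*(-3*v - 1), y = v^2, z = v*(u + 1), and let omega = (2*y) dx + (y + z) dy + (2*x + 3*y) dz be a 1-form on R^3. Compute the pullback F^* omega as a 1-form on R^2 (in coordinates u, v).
F^* omega = (v^2*(-3*v - 2)) du + (v*(-u*v - 2*u - 10*v^2 - 3*v - 2)) dv

Using F^*(f dg) = (f ∘ F) d(g ∘ F), substitute each coordinate x_i by F_i(u, v) in f_i, and replace dx_i by d F_i = (∂F_i/∂u) du + (∂F_i/∂v) dv.
  For the x component: f_1(F) = 2*v^2; d F_1 = (0) du + (-6*v - 1) dv
  For the y component: f_2(F) = v*(u + v + 1); d F_2 = (0) du + (2*v) dv
  For the z component: f_3(F) = v*(-3*v - 2); d F_3 = (v) du + (u + 1) dv
Combining and collecting du, dv coefficients:
  coeff of du: v^2*(-3*v - 2)
  coeff of dv: v*(-u*v - 2*u - 10*v^2 - 3*v - 2)
F^* omega = (v^2*(-3*v - 2)) du + (v*(-u*v - 2*u - 10*v^2 - 3*v - 2)) dv.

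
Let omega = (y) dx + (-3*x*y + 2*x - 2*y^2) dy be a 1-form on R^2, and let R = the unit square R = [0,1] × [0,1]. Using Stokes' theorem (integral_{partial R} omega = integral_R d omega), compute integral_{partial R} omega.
integral_(partial R) omega = -1/2

Stokes: integral_partial_R omega = integral_R d omega with d omega = (∂Q/∂x - ∂P/∂y) dx ∧ dy.
  ∂Q/∂x = 2 - 3*y
  ∂P/∂y = 1
  integrand = ∂Q/∂x - ∂P/∂y = 1 - 3*y.
Integrating over R: integral_0^1 integral_0^1 (1 - 3*y) dx dy = -1/2.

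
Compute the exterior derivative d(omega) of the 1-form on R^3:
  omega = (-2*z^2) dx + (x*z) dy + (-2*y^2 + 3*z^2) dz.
d(omega) = (z) dx ∧ dy + (4*z) dx ∧ dz + (-x - 4*y) dy ∧ dz

For a 1-form omega = sum_i f_i dx_i, the exterior derivative is
  d(omega) = sum_{i < j} (∂f_j/∂x_i - ∂f_i/∂x_j) dx_i ∧ dx_j.
  coefficient of dx ∧ dy: ∂f_2/∂x - ∂f_1/∂y = ∂(x*z)/∂x - ∂(-2*z^2)/∂y = z
  coefficient of dx ∧ dz: ∂f_3/∂x - ∂f_1/∂z = ∂(-2*y^2 + 3*z^2)/∂x - ∂(-2*z^2)/∂z = 4*z
  coefficient of dy ∧ dz: ∂f_3/∂y - ∂f_2/∂z = ∂(-2*y^2 + 3*z^2)/∂y - ∂(x*z)/∂z = -x - 4*y
Assembling: d(omega) = (z) dx ∧ dy + (4*z) dx ∧ dz + (-x - 4*y) dy ∧ dz.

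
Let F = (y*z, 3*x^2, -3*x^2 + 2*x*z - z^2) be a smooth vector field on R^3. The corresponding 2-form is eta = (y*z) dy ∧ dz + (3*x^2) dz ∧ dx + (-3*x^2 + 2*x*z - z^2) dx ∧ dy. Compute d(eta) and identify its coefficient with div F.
d(eta) = (2*x - 2*z) dx ∧ dy ∧ dz; div F = 2*x - 2*z

For a 2-form in R^3 of the form above, applying d gives a 3-form with coefficient ∂P/∂x + ∂Q/∂y + ∂R/∂z:
  ∂P/∂x = 0
  ∂Q/∂y = 0
  ∂R/∂z = 2*x - 2*z
Sum = 2*x - 2*z, which is exactly div F.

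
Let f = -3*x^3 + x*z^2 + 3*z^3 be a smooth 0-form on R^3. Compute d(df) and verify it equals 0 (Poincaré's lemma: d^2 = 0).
d(df) = 0

Step 1: df = sum_i (∂f/∂x_i) dx_i = (-9*x^2 + z^2) dx + (0) dy + (z*(2*x + 9*z)) dz.
Step 2: Apply d again. Using the 1-form formula, the coefficient of dx ∧ dy in d(df) is ∂^2 f/∂x ∂y - ∂^2 f/∂y ∂x = (0) - (0) = 0 (equality of mixed partials for smooth f).
Similarly for dx ∧ dz and dy ∧ dz — all coefficients vanish. So d(df) = 0.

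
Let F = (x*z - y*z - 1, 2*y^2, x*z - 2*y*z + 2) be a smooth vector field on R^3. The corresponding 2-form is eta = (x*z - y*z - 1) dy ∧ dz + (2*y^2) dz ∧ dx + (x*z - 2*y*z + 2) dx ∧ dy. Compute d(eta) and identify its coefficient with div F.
d(eta) = (x + 2*y + z) dx ∧ dy ∧ dz; div F = x + 2*y + z

For a 2-form in R^3 of the form above, applying d gives a 3-form with coefficient ∂P/∂x + ∂Q/∂y + ∂R/∂z:
  ∂P/∂x = z
  ∂Q/∂y = 4*y
  ∂R/∂z = x - 2*y
Sum = x + 2*y + z, which is exactly div F.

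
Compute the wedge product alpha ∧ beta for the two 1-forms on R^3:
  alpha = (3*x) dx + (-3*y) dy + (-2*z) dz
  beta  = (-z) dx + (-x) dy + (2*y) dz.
alpha ∧ beta = (-3*x^2 - 3*y*z) dx ∧ dy + (6*x*y - 2*z^2) dx ∧ dz + (-2*x*z - 6*y^2) dy ∧ dz

Distribute the wedge, using dx_i ∧ dx_j = -dx_j ∧ dx_i and dx_i ∧ dx_i = 0. For each pair (i, j) with i < j, the coefficient of dx_i ∧ dx_j in alpha ∧ beta is (alpha_i * beta_j - alpha_j * beta_i). Collecting: alpha ∧ beta = (-3*x^2 - 3*y*z) dx ∧ dy + (6*x*y - 2*z^2) dx ∧ dz + (-2*x*z - 6*y^2) dy ∧ dz.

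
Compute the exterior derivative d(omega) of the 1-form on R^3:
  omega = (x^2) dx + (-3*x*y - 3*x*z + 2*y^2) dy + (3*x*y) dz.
d(omega) = (-3*y - 3*z) dx ∧ dy + (3*y) dx ∧ dz + (6*x) dy ∧ dz

For a 1-form omega = sum_i f_i dx_i, the exterior derivative is
  d(omega) = sum_{i < j} (∂f_j/∂x_i - ∂f_i/∂x_j) dx_i ∧ dx_j.
  coefficient of dx ∧ dy: ∂f_2/∂x - ∂f_1/∂y = ∂(-3*x*y - 3*x*z + 2*y^2)/∂x - ∂(x^2)/∂y = -3*y - 3*z
  coefficient of dx ∧ dz: ∂f_3/∂x - ∂f_1/∂z = ∂(3*x*y)/∂x - ∂(x^2)/∂z = 3*y
  coefficient of dy ∧ dz: ∂f_3/∂y - ∂f_2/∂z = ∂(3*x*y)/∂y - ∂(-3*x*y - 3*x*z + 2*y^2)/∂z = 6*x
Assembling: d(omega) = (-3*y - 3*z) dx ∧ dy + (3*y) dx ∧ dz + (6*x) dy ∧ dz.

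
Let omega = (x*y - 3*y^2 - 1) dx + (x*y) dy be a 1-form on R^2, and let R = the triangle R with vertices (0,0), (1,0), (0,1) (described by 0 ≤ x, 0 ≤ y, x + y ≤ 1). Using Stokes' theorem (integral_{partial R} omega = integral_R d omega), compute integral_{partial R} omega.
integral_(partial R) omega = 1

Stokes: integral_partial_R omega = integral_R d omega with d omega = (∂Q/∂x - ∂P/∂y) dx ∧ dy.
  ∂Q/∂x = y
  ∂P/∂y = x - 6*y
  integrand = ∂Q/∂x - ∂P/∂y = -x + 7*y.
Integrating over R: integral_0^1 integral_0^{1-x} (-x + 7*y) dy dx = 1.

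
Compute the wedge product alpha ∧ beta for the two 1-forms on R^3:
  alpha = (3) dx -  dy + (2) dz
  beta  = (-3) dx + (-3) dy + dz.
alpha ∧ beta = (-12) dx ∧ dy + (9) dx ∧ dz + (5) dy ∧ dz

Distribute the wedge, using dx_i ∧ dx_j = -dx_j ∧ dx_i and dx_i ∧ dx_i = 0. For each pair (i, j) with i < j, the coefficient of dx_i ∧ dx_j in alpha ∧ beta is (alpha_i * beta_j - alpha_j * beta_i). Collecting: alpha ∧ beta = (-12) dx ∧ dy + (9) dx ∧ dz + (5) dy ∧ dz.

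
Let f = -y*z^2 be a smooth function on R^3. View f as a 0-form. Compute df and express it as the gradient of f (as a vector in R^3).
df = (0) dx + (-z^2) dy + (-2*y*z) dz; grad f = (0, -z^2, -2*y*z)

For a 0-form f, d f = (∂f/∂x) dx + (∂f/∂y) dy + (∂f/∂z) dz. The components of the vector representation are exactly the entries of grad f in Cartesian coordinates:
  ∂f/∂x = 0
  ∂f/∂y = -z^2
  ∂f/∂z = -2*y*z.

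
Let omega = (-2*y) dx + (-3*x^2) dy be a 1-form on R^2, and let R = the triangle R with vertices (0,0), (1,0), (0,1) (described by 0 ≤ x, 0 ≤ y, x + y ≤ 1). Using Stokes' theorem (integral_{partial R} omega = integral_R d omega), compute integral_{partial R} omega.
integral_(partial R) omega = 0

Stokes: integral_partial_R omega = integral_R d omega with d omega = (∂Q/∂x - ∂P/∂y) dx ∧ dy.
  ∂Q/∂x = -6*x
  ∂P/∂y = -2
  integrand = ∂Q/∂x - ∂P/∂y = 2 - 6*x.
Integrating over R: integral_0^1 integral_0^{1-x} (2 - 6*x) dy dx = 0.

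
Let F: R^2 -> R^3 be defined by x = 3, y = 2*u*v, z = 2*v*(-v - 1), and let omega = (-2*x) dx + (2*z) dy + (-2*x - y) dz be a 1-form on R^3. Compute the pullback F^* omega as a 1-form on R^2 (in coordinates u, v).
F^* omega = (8*v^2*(-v - 1)) du + (-4*u*v + 24*v + 12) dv

Using F^*(f dg) = (f ∘ F) d(g ∘ F), substitute each coordinate x_i by F_i(u, v) in f_i, and replace dx_i by d F_i = (∂F_i/∂u) du + (∂F_i/∂v) dv.
  For the x component: f_1(F) = -6; d F_1 = (0) du + (0) dv
  For the y component: f_2(F) = 4*v*(-v - 1); d F_2 = (2*v) du + (2*u) dv
  For the z component: f_3(F) = -2*u*v - 6; d F_3 = (0) du + (-4*v - 2) dv
Combining and collecting du, dv coefficients:
  coeff of du: 8*v^2*(-v - 1)
  coeff of dv: -4*u*v + 24*v + 12
F^* omega = (8*v^2*(-v - 1)) du + (-4*u*v + 24*v + 12) dv.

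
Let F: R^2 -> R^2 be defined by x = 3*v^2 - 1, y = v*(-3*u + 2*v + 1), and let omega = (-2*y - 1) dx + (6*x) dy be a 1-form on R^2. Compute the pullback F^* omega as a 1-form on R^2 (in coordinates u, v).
F^* omega = (-54*v^3 + 18*v) du + (-18*u*v^2 + 18*u + 48*v^3 + 6*v^2 - 30*v - 6) dv

Using F^*(f dg) = (f ∘ F) d(g ∘ F), substitute each coordinate x_i by F_i(u, v) in f_i, and replace dx_i by d F_i = (∂F_i/∂u) du + (∂F_i/∂v) dv.
  For the x component: f_1(F) = 6*u*v - 4*v^2 - 2*v - 1; d F_1 = (0) du + (6*v) dv
  For the y component: f_2(F) = 18*v^2 - 6; d F_2 = (-3*v) du + (-3*u + 4*v + 1) dv
Combining and collecting du, dv coefficients:
  coeff of du: -54*v^3 + 18*v
  coeff of dv: -18*u*v^2 + 18*u + 48*v^3 + 6*v^2 - 30*v - 6
F^* omega = (-54*v^3 + 18*v) du + (-18*u*v^2 + 18*u + 48*v^3 + 6*v^2 - 30*v - 6) dv.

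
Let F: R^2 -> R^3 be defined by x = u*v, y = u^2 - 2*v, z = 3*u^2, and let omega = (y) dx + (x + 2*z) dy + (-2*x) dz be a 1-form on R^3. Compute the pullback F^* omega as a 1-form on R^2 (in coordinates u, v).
F^* omega = (12*u^3 - 9*u^2*v - 2*v^2) du + (u*(u^2 - 12*u - 4*v)) dv

Using F^*(f dg) = (f ∘ F) d(g ∘ F), substitute each coordinate x_i by F_i(u, v) in f_i, and replace dx_i by d F_i = (∂F_i/∂u) du + (∂F_i/∂v) dv.
  For the x component: f_1(F) = u^2 - 2*v; d F_1 = (v) du + (u) dv
  For the y component: f_2(F) = u*(6*u + v); d F_2 = (2*u) du + (-2) dv
  For the z component: f_3(F) = -2*u*v; d F_3 = (6*u) du + (0) dv
Combining and collecting du, dv coefficients:
  coeff of du: 12*u^3 - 9*u^2*v - 2*v^2
  coeff of dv: u*(u^2 - 12*u - 4*v)
F^* omega = (12*u^3 - 9*u^2*v - 2*v^2) du + (u*(u^2 - 12*u - 4*v)) dv.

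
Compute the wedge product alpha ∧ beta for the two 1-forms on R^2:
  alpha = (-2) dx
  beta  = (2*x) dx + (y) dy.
alpha ∧ beta = (-2*y) dx ∧ dy

Distribute the wedge, using dx_i ∧ dx_j = -dx_j ∧ dx_i and dx_i ∧ dx_i = 0. For each pair (i, j) with i < j, the coefficient of dx_i ∧ dx_j in alpha ∧ beta is (alpha_i * beta_j - alpha_j * beta_i). Collecting: alpha ∧ beta = (-2*y) dx ∧ dy.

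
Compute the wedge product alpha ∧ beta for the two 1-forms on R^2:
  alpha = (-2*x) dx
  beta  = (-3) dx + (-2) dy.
alpha ∧ beta = (4*x) dx ∧ dy

Distribute the wedge, using dx_i ∧ dx_j = -dx_j ∧ dx_i and dx_i ∧ dx_i = 0. For each pair (i, j) with i < j, the coefficient of dx_i ∧ dx_j in alpha ∧ beta is (alpha_i * beta_j - alpha_j * beta_i). Collecting: alpha ∧ beta = (4*x) dx ∧ dy.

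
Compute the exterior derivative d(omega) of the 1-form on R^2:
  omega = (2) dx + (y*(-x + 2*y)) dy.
d(omega) = (-y) dx ∧ dy

For a 1-form omega = sum_i f_i dx_i, the exterior derivative is
  d(omega) = sum_{i < j} (∂f_j/∂x_i - ∂f_i/∂x_j) dx_i ∧ dx_j.
  coefficient of dx ∧ dy: ∂f_2/∂x - ∂f_1/∂y = ∂(y*(-x + 2*y))/∂x - ∂(2)/∂y = -y
Assembling: d(omega) = (-y) dx ∧ dy.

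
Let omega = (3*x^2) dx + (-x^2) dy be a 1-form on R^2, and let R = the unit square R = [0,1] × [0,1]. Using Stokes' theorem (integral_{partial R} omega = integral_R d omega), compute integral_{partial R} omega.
integral_(partial R) omega = -1

Stokes: integral_partial_R omega = integral_R d omega with d omega = (∂Q/∂x - ∂P/∂y) dx ∧ dy.
  ∂Q/∂x = -2*x
  ∂P/∂y = 0
  integrand = ∂Q/∂x - ∂P/∂y = -2*x.
Integrating over R: integral_0^1 integral_0^1 (-2*x) dx dy = -1.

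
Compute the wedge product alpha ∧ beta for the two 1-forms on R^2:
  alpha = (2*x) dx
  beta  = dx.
alpha ∧ beta = 0

Distribute the wedge, using dx_i ∧ dx_j = -dx_j ∧ dx_i and dx_i ∧ dx_i = 0. For each pair (i, j) with i < j, the coefficient of dx_i ∧ dx_j in alpha ∧ beta is (alpha_i * beta_j - alpha_j * beta_i). Collecting: alpha ∧ beta = 0.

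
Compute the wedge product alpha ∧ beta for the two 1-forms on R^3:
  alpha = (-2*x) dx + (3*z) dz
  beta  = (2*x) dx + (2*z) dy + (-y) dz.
alpha ∧ beta = (-4*x*z) dx ∧ dy + (2*x*(y - 3*z)) dx ∧ dz + (-6*z^2) dy ∧ dz

Distribute the wedge, using dx_i ∧ dx_j = -dx_j ∧ dx_i and dx_i ∧ dx_i = 0. For each pair (i, j) with i < j, the coefficient of dx_i ∧ dx_j in alpha ∧ beta is (alpha_i * beta_j - alpha_j * beta_i). Collecting: alpha ∧ beta = (-4*x*z) dx ∧ dy + (2*x*(y - 3*z)) dx ∧ dz + (-6*z^2) dy ∧ dz.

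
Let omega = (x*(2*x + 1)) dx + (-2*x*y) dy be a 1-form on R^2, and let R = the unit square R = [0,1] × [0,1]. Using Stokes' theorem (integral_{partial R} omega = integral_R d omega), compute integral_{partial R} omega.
integral_(partial R) omega = -1

Stokes: integral_partial_R omega = integral_R d omega with d omega = (∂Q/∂x - ∂P/∂y) dx ∧ dy.
  ∂Q/∂x = -2*y
  ∂P/∂y = 0
  integrand = ∂Q/∂x - ∂P/∂y = -2*y.
Integrating over R: integral_0^1 integral_0^1 (-2*y) dx dy = -1.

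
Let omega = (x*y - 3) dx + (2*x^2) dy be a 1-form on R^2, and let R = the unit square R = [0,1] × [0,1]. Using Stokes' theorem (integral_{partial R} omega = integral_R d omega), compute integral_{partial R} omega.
integral_(partial R) omega = 3/2

Stokes: integral_partial_R omega = integral_R d omega with d omega = (∂Q/∂x - ∂P/∂y) dx ∧ dy.
  ∂Q/∂x = 4*x
  ∂P/∂y = x
  integrand = ∂Q/∂x - ∂P/∂y = 3*x.
Integrating over R: integral_0^1 integral_0^1 (3*x) dx dy = 3/2.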